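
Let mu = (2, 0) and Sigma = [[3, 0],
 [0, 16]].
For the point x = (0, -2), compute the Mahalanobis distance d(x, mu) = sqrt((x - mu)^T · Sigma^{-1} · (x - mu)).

Step 1 — centre the observation: (x - mu) = (-2, -2).

Step 2 — invert Sigma. det(Sigma) = 3·16 - (0)² = 48.
  Sigma^{-1} = (1/det) · [[d, -b], [-b, a]] = [[0.3333, 0],
 [0, 0.0625]].

Step 3 — form the quadratic (x - mu)^T · Sigma^{-1} · (x - mu):
  Sigma^{-1} · (x - mu) = (-0.6667, -0.125).
  (x - mu)^T · [Sigma^{-1} · (x - mu)] = (-2)·(-0.6667) + (-2)·(-0.125) = 1.5833.

Step 4 — take square root: d = √(1.5833) ≈ 1.2583.

d(x, mu) = √(1.5833) ≈ 1.2583


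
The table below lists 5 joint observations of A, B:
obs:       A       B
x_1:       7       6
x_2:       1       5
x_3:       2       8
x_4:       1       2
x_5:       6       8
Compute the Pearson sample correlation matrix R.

Step 1 — column means:
  mean(A) = (7 + 1 + 2 + 1 + 6) / 5 = 17/5 = 3.4
  mean(B) = (6 + 5 + 8 + 2 + 8) / 5 = 29/5 = 5.8

Step 2 — sample variances and covariances s[i,j] = (1/(n-1)) · Σ_k (x_{k,i} - mean_i) · (x_{k,j} - mean_j), with n-1 = 4:
  s[A,A] = ((3.6)·(3.6) + (-2.4)·(-2.4) + (-1.4)·(-1.4) + (-2.4)·(-2.4) + (2.6)·(2.6)) / 4 = 33.2/4 = 8.3
  s[A,B] = ((3.6)·(0.2) + (-2.4)·(-0.8) + (-1.4)·(2.2) + (-2.4)·(-3.8) + (2.6)·(2.2)) / 4 = 14.4/4 = 3.6
  s[B,B] = ((0.2)·(0.2) + (-0.8)·(-0.8) + (2.2)·(2.2) + (-3.8)·(-3.8) + (2.2)·(2.2)) / 4 = 24.8/4 = 6.2
  Sample standard deviations s_i = √(s[i,i]):
  s(A) = √(8.3) = 2.881
  s(B) = √(6.2) = 2.49

Step 3 — r_{ij} = s_{ij} / (s_i · s_j):
  r[A,A] = 1 (diagonal).
  r[A,B] = 3.6 / (2.881 · 2.49) = 3.6 / 7.1736 = 0.5018
  r[B,B] = 1 (diagonal).

R is symmetric with unit diagonal. Assembling:

R = [[1, 0.5018],
 [0.5018, 1]]


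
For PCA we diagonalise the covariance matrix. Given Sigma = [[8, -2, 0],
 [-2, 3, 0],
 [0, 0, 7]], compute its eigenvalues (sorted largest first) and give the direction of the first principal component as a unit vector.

Step 1 — characteristic polynomial p(λ) = det(λI - Sigma) = λ³ - tr·λ² + c_1·λ - det, where tr = trace, c_1 = sum of the principal 2×2 minors, det = det(Sigma):
  tr = 8 + 3 + 7 = 18,
  c_1 = (8·3 - (-2)²) + (8·7 - (0)²) + (3·7 - (0)²) = 20 + 56 + 21 = 97,
  det = 8·(3·7 - (0)²) - (-2)·((-2)·7 - (0)·(0)) + (0)·((-2)·(0) - 3·(0)) = 8·(21) - (-2)·(-14) + (0)·(0) = 140.
  So p(λ) = λ³ - 18λ² + 97λ - 140.
Step 2 — look for an integer root (rational root theorem: any rational root is an integer divisor of 140). Testing λ = 7:
  p(7) = 343 - 882 + 679 - 140 = 0  ✓
  Dividing out (λ - 7): p(λ) = (λ - 7)(λ² - 11λ + 20).
Step 3 — remaining eigenvalues from the quadratic λ² - 11λ + 20 = 0:
  Δ = 11² - 4·20 = 121 - 80 = 41,  λ = (11 ± √41)/2 = (11 ± 6.4031)/2 ≈ 8.7016 or 2.2984.
  Sorted: λ_1 = 8.7016,  λ_2 = 7,  λ_3 = 2.2984  (check: sum = 18 = tr ✓).

Step 4 — unit eigenvector for λ_1 ≈ 8.7016: v spans the null space of (Sigma - λ_1 I), whose rows are
  r_1 = (-0.7016, -2, 0),  r_2 = (-2, -5.7016, 0),  r_3 = (0, 0, -1.7016).
  v is orthogonal to every row, so take v ∝ r_1 × r_3 = ((-2)·(-1.7016) - (0)·(0), (0)·(0) - (-0.7016)·(-1.7016), (-0.7016)·(0) - (-2)·(0)) ≈ (3.4031, -1.1938, 0).
  Let u = (3.4031, -1.1938, 0).
  ||u|| = √((3.4031)² + (-1.1938)² + (0)²) = √(13.0063) ≈ 3.6064,  v_1 = u/||u|| ≈ (0.9436, -0.331, 0) (||v_1|| = 1).

λ_1 = 8.7016,  λ_2 = 7,  λ_3 = 2.2984;  v_1 ≈ (0.9436, -0.331, 0)


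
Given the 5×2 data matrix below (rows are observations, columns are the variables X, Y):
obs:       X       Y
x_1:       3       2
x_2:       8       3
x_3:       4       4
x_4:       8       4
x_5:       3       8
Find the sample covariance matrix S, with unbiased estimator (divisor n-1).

Step 1 — column means:
  mean(X) = (3 + 8 + 4 + 8 + 3) / 5 = 26/5 = 5.2
  mean(Y) = (2 + 3 + 4 + 4 + 8) / 5 = 21/5 = 4.2

Step 2 — sample covariance S[i,j] = (1/(n-1)) · Σ_k (x_{k,i} - mean_i) · (x_{k,j} - mean_j), with n-1 = 4.
  S[X,X] = ((-2.2)·(-2.2) + (2.8)·(2.8) + (-1.2)·(-1.2) + (2.8)·(2.8) + (-2.2)·(-2.2)) / 4 = 26.8/4 = 6.7
  S[X,Y] = ((-2.2)·(-2.2) + (2.8)·(-1.2) + (-1.2)·(-0.2) + (2.8)·(-0.2) + (-2.2)·(3.8)) / 4 = -7.2/4 = -1.8
  S[Y,Y] = ((-2.2)·(-2.2) + (-1.2)·(-1.2) + (-0.2)·(-0.2) + (-0.2)·(-0.2) + (3.8)·(3.8)) / 4 = 20.8/4 = 5.2

S is symmetric (S[j,i] = S[i,j]). Assembling:

S = [[6.7, -1.8],
 [-1.8, 5.2]]


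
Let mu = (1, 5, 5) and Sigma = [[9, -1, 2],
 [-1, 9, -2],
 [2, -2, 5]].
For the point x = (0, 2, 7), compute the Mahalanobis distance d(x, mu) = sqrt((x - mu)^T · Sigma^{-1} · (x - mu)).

Step 1 — centre the observation: (x - mu) = (-1, -3, 2).

Step 2 — invert Sigma (cofactor / det for 3×3, or solve directly):
  Sigma^{-1} = [[0.122, 0.003, -0.0476],
 [0.003, 0.122, 0.0476],
 [-0.0476, 0.0476, 0.2381]].

Step 3 — form the quadratic (x - mu)^T · Sigma^{-1} · (x - mu):
  Sigma^{-1} · (x - mu) = (-0.2262, -0.2738, 0.381).
  (x - mu)^T · [Sigma^{-1} · (x - mu)] = (-1)·(-0.2262) + (-3)·(-0.2738) + (2)·(0.381) = 1.8095.

Step 4 — take square root: d = √(1.8095) ≈ 1.3452.

d(x, mu) = √(1.8095) ≈ 1.3452


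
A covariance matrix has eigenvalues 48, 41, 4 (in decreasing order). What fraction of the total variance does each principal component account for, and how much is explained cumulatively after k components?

Step 1 — total variance = trace(Sigma) = Σ λ_i = 48 + 41 + 4 = 93.

Step 2 — fraction explained by component i = λ_i / Σ λ:
  PC1: 48/93 = 0.5161
  PC2: 41/93 = 0.4409
  PC3: 4/93 = 0.043

Step 3 — cumulative fraction after k components = (λ_1 + ... + λ_k) / Σ λ:
  k = 1: 48/93 = 0.5161
  k = 2: (48 + 41)/93 = 89/93 = 0.957
  k = 3: (48 + 41 + 4)/93 = 93/93 = 1

Summary (fraction, with percent):

explained: PC1 0.5161 (51.61%), PC2 0.4409 (44.09%), PC3 0.043 (4.3%);  cumulative: 0.5161, 0.957, 1


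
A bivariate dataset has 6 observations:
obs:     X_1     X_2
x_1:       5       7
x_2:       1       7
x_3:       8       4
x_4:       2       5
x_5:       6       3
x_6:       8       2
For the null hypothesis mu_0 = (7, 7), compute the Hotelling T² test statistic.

Step 1 — sample mean vector:
  mean(X_1) = (5 + 1 + 8 + 2 + 6 + 8) / 6 = 30/6 = 5
  mean(X_2) = (7 + 7 + 4 + 5 + 3 + 2) / 6 = 28/6 = 4.6667
  x̄ = (5, 4.6667),  deviation x̄ - mu_0 = (5, 4.6667) - (7, 7) = (-2, -2.3333).

Step 2 — sample covariance matrix, S[i,j] = (1/(n-1)) · Σ_k (x_{k,i} - mean_i) · (x_{k,j} - mean_j), divisor n-1 = 5:
  S[X_1,X_1] = ((0)·(0) + (-4)·(-4) + (3)·(3) + (-3)·(-3) + (1)·(1) + (3)·(3)) / 5 = 44/5 = 8.8
  S[X_1,X_2] = ((0)·(2.3333) + (-4)·(2.3333) + (3)·(-0.6667) + (-3)·(0.3333) + (1)·(-1.6667) + (3)·(-2.6667)) / 5 = -22/5 = -4.4
  S[X_2,X_2] = ((2.3333)·(2.3333) + (2.3333)·(2.3333) + (-0.6667)·(-0.6667) + (0.3333)·(0.3333) + (-1.6667)·(-1.6667) + (-2.6667)·(-2.6667)) / 5 = 21.3333/5 = 4.2667
  S = [[8.8, -4.4],
 [-4.4, 4.2667]].

Step 3 — invert S. det(S) = 8.8·4.2667 - (-4.4)² = 18.1867.
  S^{-1} = (1/det) · [[d, -b], [-b, a]] = [[0.2346, 0.2419],
 [0.2419, 0.4839]].

Step 4 — quadratic form (x̄ - mu_0)^T · S^{-1} · (x̄ - mu_0):
  S^{-1} · (x̄ - mu_0) = (-1.0337, -1.6129),
  (x̄ - mu_0)^T · [...] = (-2)·(-1.0337) + (-2.3333)·(-1.6129) = 5.8309.

Step 5 — scale by n: T² = 6 · 5.8309 = 34.9853.

T² ≈ 34.9853


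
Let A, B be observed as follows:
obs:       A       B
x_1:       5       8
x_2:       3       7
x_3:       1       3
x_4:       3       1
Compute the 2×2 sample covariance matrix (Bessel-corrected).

Step 1 — column means:
  mean(A) = (5 + 3 + 1 + 3) / 4 = 12/4 = 3
  mean(B) = (8 + 7 + 3 + 1) / 4 = 19/4 = 4.75

Step 2 — sample covariance S[i,j] = (1/(n-1)) · Σ_k (x_{k,i} - mean_i) · (x_{k,j} - mean_j), with n-1 = 3.
  S[A,A] = ((2)·(2) + (0)·(0) + (-2)·(-2) + (0)·(0)) / 3 = 8/3 = 2.6667
  S[A,B] = ((2)·(3.25) + (0)·(2.25) + (-2)·(-1.75) + (0)·(-3.75)) / 3 = 10/3 = 3.3333
  S[B,B] = ((3.25)·(3.25) + (2.25)·(2.25) + (-1.75)·(-1.75) + (-3.75)·(-3.75)) / 3 = 32.75/3 = 10.9167

S is symmetric (S[j,i] = S[i,j]). Assembling:

S = [[2.6667, 3.3333],
 [3.3333, 10.9167]]


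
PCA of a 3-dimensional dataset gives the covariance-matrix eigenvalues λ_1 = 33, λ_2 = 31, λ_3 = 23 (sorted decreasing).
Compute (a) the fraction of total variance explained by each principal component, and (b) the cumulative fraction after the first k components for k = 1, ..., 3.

Step 1 — total variance = trace(Sigma) = Σ λ_i = 33 + 31 + 23 = 87.

Step 2 — fraction explained by component i = λ_i / Σ λ:
  PC1: 33/87 = 0.3793
  PC2: 31/87 = 0.3563
  PC3: 23/87 = 0.2644

Step 3 — cumulative fraction after k components = (λ_1 + ... + λ_k) / Σ λ:
  k = 1: 33/87 = 0.3793
  k = 2: (33 + 31)/87 = 64/87 = 0.7356
  k = 3: (33 + 31 + 23)/87 = 87/87 = 1

Summary (fraction, with percent):

explained: PC1 0.3793 (37.93%), PC2 0.3563 (35.63%), PC3 0.2644 (26.44%);  cumulative: 0.3793, 0.7356, 1


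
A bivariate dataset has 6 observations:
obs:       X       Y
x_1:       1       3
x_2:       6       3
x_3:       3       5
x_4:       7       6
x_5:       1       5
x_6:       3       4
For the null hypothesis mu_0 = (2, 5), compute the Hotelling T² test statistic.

Step 1 — sample mean vector:
  mean(X) = (1 + 6 + 3 + 7 + 1 + 3) / 6 = 21/6 = 3.5
  mean(Y) = (3 + 3 + 5 + 6 + 5 + 4) / 6 = 26/6 = 4.3333
  x̄ = (3.5, 4.3333),  deviation x̄ - mu_0 = (3.5, 4.3333) - (2, 5) = (1.5, -0.6667).

Step 2 — sample covariance matrix, S[i,j] = (1/(n-1)) · Σ_k (x_{k,i} - mean_i) · (x_{k,j} - mean_j), divisor n-1 = 5:
  S[X,X] = ((-2.5)·(-2.5) + (2.5)·(2.5) + (-0.5)·(-0.5) + (3.5)·(3.5) + (-2.5)·(-2.5) + (-0.5)·(-0.5)) / 5 = 31.5/5 = 6.3
  S[X,Y] = ((-2.5)·(-1.3333) + (2.5)·(-1.3333) + (-0.5)·(0.6667) + (3.5)·(1.6667) + (-2.5)·(0.6667) + (-0.5)·(-0.3333)) / 5 = 4/5 = 0.8
  S[Y,Y] = ((-1.3333)·(-1.3333) + (-1.3333)·(-1.3333) + (0.6667)·(0.6667) + (1.6667)·(1.6667) + (0.6667)·(0.6667) + (-0.3333)·(-0.3333)) / 5 = 7.3333/5 = 1.4667
  S = [[6.3, 0.8],
 [0.8, 1.4667]].

Step 3 — invert S. det(S) = 6.3·1.4667 - (0.8)² = 8.6.
  S^{-1} = (1/det) · [[d, -b], [-b, a]] = [[0.1705, -0.093],
 [-0.093, 0.7326]].

Step 4 — quadratic form (x̄ - mu_0)^T · S^{-1} · (x̄ - mu_0):
  S^{-1} · (x̄ - mu_0) = (0.3178, -0.6279),
  (x̄ - mu_0)^T · [...] = (1.5)·(0.3178) + (-0.6667)·(-0.6279) = 0.8953.

Step 5 — scale by n: T² = 6 · 0.8953 = 5.3721.

T² ≈ 5.3721


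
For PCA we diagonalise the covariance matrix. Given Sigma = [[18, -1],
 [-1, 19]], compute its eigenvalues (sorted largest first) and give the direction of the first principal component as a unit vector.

Step 1 — characteristic polynomial of 2×2 Sigma:
  det(Sigma - λI) = λ² - trace · λ + det = 0.
  trace = 18 + 19 = 37, det = 18·19 - (-1)² = 341.
Step 2 — discriminant:
  Δ = trace² - 4·det = 1369 - 1364 = 5.
Step 3 — eigenvalues:
  λ = (trace ± √Δ)/2 = (37 ± 2.2361)/2,
  λ_1 = 19.618,  λ_2 = 17.382.

Step 4 — unit eigenvector for λ_1: solve (Sigma - λ_1 I)v = 0. First row:
  (18 - 19.618)·v_x + (-1)·v_y = 0, i.e. (-1.618)·v_x + (-1)·v_y = 0,
  so v ∝ (b, λ_1 - a) = (-1, 1.618); multiply by -1 so the first entry is positive: u = (1, -1.618).
  ||u|| = √((1)² + (-1.618)²) = √(3.618) ≈ 1.9021,
  v_1 = u/||u|| ≈ (0.5257, -0.8507) (||v_1|| = 1).

λ_1 = 19.618,  λ_2 = 17.382;  v_1 ≈ (0.5257, -0.8507)


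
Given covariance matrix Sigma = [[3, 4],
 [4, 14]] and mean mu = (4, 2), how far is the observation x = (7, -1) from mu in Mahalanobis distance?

Step 1 — centre the observation: (x - mu) = (3, -3).

Step 2 — invert Sigma. det(Sigma) = 3·14 - (4)² = 26.
  Sigma^{-1} = (1/det) · [[d, -b], [-b, a]] = [[0.5385, -0.1538],
 [-0.1538, 0.1154]].

Step 3 — form the quadratic (x - mu)^T · Sigma^{-1} · (x - mu):
  Sigma^{-1} · (x - mu) = (2.0769, -0.8077).
  (x - mu)^T · [Sigma^{-1} · (x - mu)] = (3)·(2.0769) + (-3)·(-0.8077) = 8.6538.

Step 4 — take square root: d = √(8.6538) ≈ 2.9417.

d(x, mu) = √(8.6538) ≈ 2.9417


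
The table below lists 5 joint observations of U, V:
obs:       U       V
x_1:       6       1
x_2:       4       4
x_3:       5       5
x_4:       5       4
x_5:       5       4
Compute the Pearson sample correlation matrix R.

Step 1 — column means:
  mean(U) = (6 + 4 + 5 + 5 + 5) / 5 = 25/5 = 5
  mean(V) = (1 + 4 + 5 + 4 + 4) / 5 = 18/5 = 3.6

Step 2 — sample variances and covariances s[i,j] = (1/(n-1)) · Σ_k (x_{k,i} - mean_i) · (x_{k,j} - mean_j), with n-1 = 4:
  s[U,U] = ((1)·(1) + (-1)·(-1) + (0)·(0) + (0)·(0) + (0)·(0)) / 4 = 2/4 = 0.5
  s[U,V] = ((1)·(-2.6) + (-1)·(0.4) + (0)·(1.4) + (0)·(0.4) + (0)·(0.4)) / 4 = -3/4 = -0.75
  s[V,V] = ((-2.6)·(-2.6) + (0.4)·(0.4) + (1.4)·(1.4) + (0.4)·(0.4) + (0.4)·(0.4)) / 4 = 9.2/4 = 2.3
  Sample standard deviations s_i = √(s[i,i]):
  s(U) = √(0.5) = 0.7071
  s(V) = √(2.3) = 1.5166

Step 3 — r_{ij} = s_{ij} / (s_i · s_j):
  r[U,U] = 1 (diagonal).
  r[U,V] = -0.75 / (0.7071 · 1.5166) = -0.75 / 1.0724 = -0.6994
  r[V,V] = 1 (diagonal).

R is symmetric with unit diagonal. Assembling:

R = [[1, -0.6994],
 [-0.6994, 1]]


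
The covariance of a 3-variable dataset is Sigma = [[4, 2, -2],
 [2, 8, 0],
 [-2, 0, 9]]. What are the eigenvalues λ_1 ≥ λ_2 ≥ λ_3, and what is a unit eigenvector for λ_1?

Step 1 — characteristic polynomial p(λ) = det(λI - Sigma) = λ³ - tr·λ² + c_1·λ - det, where tr = trace, c_1 = sum of the principal 2×2 minors, det = det(Sigma):
  tr = 4 + 8 + 9 = 21,
  c_1 = (4·8 - (2)²) + (4·9 - (-2)²) + (8·9 - (0)²) = 28 + 32 + 72 = 132,
  det = 4·(8·9 - (0)²) - (2)·((2)·9 - (0)·(-2)) + (-2)·((2)·(0) - 8·(-2)) = 4·(72) - (2)·(18) + (-2)·(16) = 220.
  So p(λ) = λ³ - 21λ² + 132λ - 220.
Step 2 — look for an integer root (rational root theorem: any rational root is an integer divisor of 220). Testing λ = 10:
  p(10) = 1000 - 2100 + 1320 - 220 = 0  ✓
  Dividing out (λ - 10): p(λ) = (λ - 10)(λ² - 11λ + 22).
Step 3 — remaining eigenvalues from the quadratic λ² - 11λ + 22 = 0:
  Δ = 11² - 4·22 = 121 - 88 = 33,  λ = (11 ± √33)/2 = (11 ± 5.7446)/2 ≈ 8.3723 or 2.6277.
  Sorted: λ_1 = 10,  λ_2 = 8.3723,  λ_3 = 2.6277  (check: sum = 21 = tr ✓).

Step 4 — unit eigenvector for λ_1 = 10: v spans the null space of (Sigma - λ_1 I), whose rows are
  r_1 = (-6, 2, -2),  r_2 = (2, -2, 0),  r_3 = (-2, 0, -1).
  v is orthogonal to every row, so take v ∝ r_1 × r_2 = ((2)·(0) - (-2)·(-2), (-2)·(2) - (-6)·(0), (-6)·(-2) - (2)·(2)) = (-4, -4, 8).
  Rescale (divide by 4; multiply by -1 so the first nonzero entry is positive): u = (1, 1, -2).
  ||u|| = √((1)² + (1)² + (-2)²) = √(6) ≈ 2.4495,  v_1 = u/||u|| ≈ (0.4082, 0.4082, -0.8165) (||v_1|| = 1).

λ_1 = 10,  λ_2 = 8.3723,  λ_3 = 2.6277;  v_1 ≈ (0.4082, 0.4082, -0.8165)


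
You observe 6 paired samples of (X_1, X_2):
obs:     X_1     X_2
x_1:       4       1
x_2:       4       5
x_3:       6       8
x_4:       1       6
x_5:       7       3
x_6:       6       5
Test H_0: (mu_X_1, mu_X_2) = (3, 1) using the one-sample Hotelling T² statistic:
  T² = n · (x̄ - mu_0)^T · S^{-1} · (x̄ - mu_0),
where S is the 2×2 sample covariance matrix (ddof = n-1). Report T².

Step 1 — sample mean vector:
  mean(X_1) = (4 + 4 + 6 + 1 + 7 + 6) / 6 = 28/6 = 4.6667
  mean(X_2) = (1 + 5 + 8 + 6 + 3 + 5) / 6 = 28/6 = 4.6667
  x̄ = (4.6667, 4.6667),  deviation x̄ - mu_0 = (4.6667, 4.6667) - (3, 1) = (1.6667, 3.6667).

Step 2 — sample covariance matrix, S[i,j] = (1/(n-1)) · Σ_k (x_{k,i} - mean_i) · (x_{k,j} - mean_j), divisor n-1 = 5:
  S[X_1,X_1] = ((-0.6667)·(-0.6667) + (-0.6667)·(-0.6667) + (1.3333)·(1.3333) + (-3.6667)·(-3.6667) + (2.3333)·(2.3333) + (1.3333)·(1.3333)) / 5 = 23.3333/5 = 4.6667
  S[X_1,X_2] = ((-0.6667)·(-3.6667) + (-0.6667)·(0.3333) + (1.3333)·(3.3333) + (-3.6667)·(1.3333) + (2.3333)·(-1.6667) + (1.3333)·(0.3333)) / 5 = -1.6667/5 = -0.3333
  S[X_2,X_2] = ((-3.6667)·(-3.6667) + (0.3333)·(0.3333) + (3.3333)·(3.3333) + (1.3333)·(1.3333) + (-1.6667)·(-1.6667) + (0.3333)·(0.3333)) / 5 = 29.3333/5 = 5.8667
  S = [[4.6667, -0.3333],
 [-0.3333, 5.8667]].

Step 3 — invert S. det(S) = 4.6667·5.8667 - (-0.3333)² = 27.2667.
  S^{-1} = (1/det) · [[d, -b], [-b, a]] = [[0.2152, 0.0122],
 [0.0122, 0.1711]].

Step 4 — quadratic form (x̄ - mu_0)^T · S^{-1} · (x̄ - mu_0):
  S^{-1} · (x̄ - mu_0) = (0.4034, 0.6479),
  (x̄ - mu_0)^T · [...] = (1.6667)·(0.4034) + (3.6667)·(0.6479) = 3.0481.

Step 5 — scale by n: T² = 6 · 3.0481 = 18.2885.

T² ≈ 18.2885


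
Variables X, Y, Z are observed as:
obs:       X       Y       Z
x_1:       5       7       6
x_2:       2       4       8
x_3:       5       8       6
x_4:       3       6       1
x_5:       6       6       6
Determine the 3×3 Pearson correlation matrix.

Step 1 — column means:
  mean(X) = (5 + 2 + 5 + 3 + 6) / 5 = 21/5 = 4.2
  mean(Y) = (7 + 4 + 8 + 6 + 6) / 5 = 31/5 = 6.2
  mean(Z) = (6 + 8 + 6 + 1 + 6) / 5 = 27/5 = 5.4

Step 2 — sample variances and covariances s[i,j] = (1/(n-1)) · Σ_k (x_{k,i} - mean_i) · (x_{k,j} - mean_j), with n-1 = 4:
  s[X,X] = ((0.8)·(0.8) + (-2.2)·(-2.2) + (0.8)·(0.8) + (-1.2)·(-1.2) + (1.8)·(1.8)) / 4 = 10.8/4 = 2.7
  s[X,Y] = ((0.8)·(0.8) + (-2.2)·(-2.2) + (0.8)·(1.8) + (-1.2)·(-0.2) + (1.8)·(-0.2)) / 4 = 6.8/4 = 1.7
  s[X,Z] = ((0.8)·(0.6) + (-2.2)·(2.6) + (0.8)·(0.6) + (-1.2)·(-4.4) + (1.8)·(0.6)) / 4 = 1.6/4 = 0.4
  s[Y,Y] = ((0.8)·(0.8) + (-2.2)·(-2.2) + (1.8)·(1.8) + (-0.2)·(-0.2) + (-0.2)·(-0.2)) / 4 = 8.8/4 = 2.2
  s[Y,Z] = ((0.8)·(0.6) + (-2.2)·(2.6) + (1.8)·(0.6) + (-0.2)·(-4.4) + (-0.2)·(0.6)) / 4 = -3.4/4 = -0.85
  s[Z,Z] = ((0.6)·(0.6) + (2.6)·(2.6) + (0.6)·(0.6) + (-4.4)·(-4.4) + (0.6)·(0.6)) / 4 = 27.2/4 = 6.8
  Sample standard deviations s_i = √(s[i,i]):
  s(X) = √(2.7) = 1.6432
  s(Y) = √(2.2) = 1.4832
  s(Z) = √(6.8) = 2.6077

Step 3 — r_{ij} = s_{ij} / (s_i · s_j):
  r[X,X] = 1 (diagonal).
  r[X,Y] = 1.7 / (1.6432 · 1.4832) = 1.7 / 2.4372 = 0.6975
  r[X,Z] = 0.4 / (1.6432 · 2.6077) = 0.4 / 4.2849 = 0.0934
  r[Y,Y] = 1 (diagonal).
  r[Y,Z] = -0.85 / (1.4832 · 2.6077) = -0.85 / 3.8678 = -0.2198
  r[Z,Z] = 1 (diagonal).

R is symmetric with unit diagonal. Assembling:

R = [[1, 0.6975, 0.0934],
 [0.6975, 1, -0.2198],
 [0.0934, -0.2198, 1]]


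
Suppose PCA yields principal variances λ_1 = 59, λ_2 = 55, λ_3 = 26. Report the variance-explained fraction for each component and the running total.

Step 1 — total variance = trace(Sigma) = Σ λ_i = 59 + 55 + 26 = 140.

Step 2 — fraction explained by component i = λ_i / Σ λ:
  PC1: 59/140 = 0.4214
  PC2: 55/140 = 0.3929
  PC3: 26/140 = 0.1857

Step 3 — cumulative fraction after k components = (λ_1 + ... + λ_k) / Σ λ:
  k = 1: 59/140 = 0.4214
  k = 2: (59 + 55)/140 = 114/140 = 0.8143
  k = 3: (59 + 55 + 26)/140 = 140/140 = 1

Summary (fraction, with percent):

explained: PC1 0.4214 (42.14%), PC2 0.3929 (39.29%), PC3 0.1857 (18.57%);  cumulative: 0.4214, 0.8143, 1


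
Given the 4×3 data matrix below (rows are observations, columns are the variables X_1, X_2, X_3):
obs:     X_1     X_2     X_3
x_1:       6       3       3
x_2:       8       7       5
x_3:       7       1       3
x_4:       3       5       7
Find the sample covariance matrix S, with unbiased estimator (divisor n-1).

Step 1 — column means:
  mean(X_1) = (6 + 8 + 7 + 3) / 4 = 24/4 = 6
  mean(X_2) = (3 + 7 + 1 + 5) / 4 = 16/4 = 4
  mean(X_3) = (3 + 5 + 3 + 7) / 4 = 18/4 = 4.5

Step 2 — sample covariance S[i,j] = (1/(n-1)) · Σ_k (x_{k,i} - mean_i) · (x_{k,j} - mean_j), with n-1 = 3.
  S[X_1,X_1] = ((0)·(0) + (2)·(2) + (1)·(1) + (-3)·(-3)) / 3 = 14/3 = 4.6667
  S[X_1,X_2] = ((0)·(-1) + (2)·(3) + (1)·(-3) + (-3)·(1)) / 3 = 0/3 = 0
  S[X_1,X_3] = ((0)·(-1.5) + (2)·(0.5) + (1)·(-1.5) + (-3)·(2.5)) / 3 = -8/3 = -2.6667
  S[X_2,X_2] = ((-1)·(-1) + (3)·(3) + (-3)·(-3) + (1)·(1)) / 3 = 20/3 = 6.6667
  S[X_2,X_3] = ((-1)·(-1.5) + (3)·(0.5) + (-3)·(-1.5) + (1)·(2.5)) / 3 = 10/3 = 3.3333
  S[X_3,X_3] = ((-1.5)·(-1.5) + (0.5)·(0.5) + (-1.5)·(-1.5) + (2.5)·(2.5)) / 3 = 11/3 = 3.6667

S is symmetric (S[j,i] = S[i,j]). Assembling:

S = [[4.6667, 0, -2.6667],
 [0, 6.6667, 3.3333],
 [-2.6667, 3.3333, 3.6667]]


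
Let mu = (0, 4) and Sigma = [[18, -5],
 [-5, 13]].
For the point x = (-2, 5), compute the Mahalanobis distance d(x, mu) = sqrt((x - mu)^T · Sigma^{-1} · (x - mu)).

Step 1 — centre the observation: (x - mu) = (-2, 1).

Step 2 — invert Sigma. det(Sigma) = 18·13 - (-5)² = 209.
  Sigma^{-1} = (1/det) · [[d, -b], [-b, a]] = [[0.0622, 0.0239],
 [0.0239, 0.0861]].

Step 3 — form the quadratic (x - mu)^T · Sigma^{-1} · (x - mu):
  Sigma^{-1} · (x - mu) = (-0.1005, 0.0383).
  (x - mu)^T · [Sigma^{-1} · (x - mu)] = (-2)·(-0.1005) + (1)·(0.0383) = 0.2392.

Step 4 — take square root: d = √(0.2392) ≈ 0.4891.

d(x, mu) = √(0.2392) ≈ 0.4891


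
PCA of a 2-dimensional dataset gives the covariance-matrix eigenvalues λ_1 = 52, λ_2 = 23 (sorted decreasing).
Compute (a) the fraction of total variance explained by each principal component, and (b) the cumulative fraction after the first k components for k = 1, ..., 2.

Step 1 — total variance = trace(Sigma) = Σ λ_i = 52 + 23 = 75.

Step 2 — fraction explained by component i = λ_i / Σ λ:
  PC1: 52/75 = 0.6933
  PC2: 23/75 = 0.3067

Step 3 — cumulative fraction after k components = (λ_1 + ... + λ_k) / Σ λ:
  k = 1: 52/75 = 0.6933
  k = 2: (52 + 23)/75 = 75/75 = 1

Summary (fraction, with percent):

explained: PC1 0.6933 (69.33%), PC2 0.3067 (30.67%);  cumulative: 0.6933, 1


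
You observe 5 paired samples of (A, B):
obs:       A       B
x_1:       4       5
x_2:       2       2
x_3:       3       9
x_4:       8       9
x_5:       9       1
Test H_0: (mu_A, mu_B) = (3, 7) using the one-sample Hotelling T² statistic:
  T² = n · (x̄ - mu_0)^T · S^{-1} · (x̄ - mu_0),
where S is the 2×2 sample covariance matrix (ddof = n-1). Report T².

Step 1 — sample mean vector:
  mean(A) = (4 + 2 + 3 + 8 + 9) / 5 = 26/5 = 5.2
  mean(B) = (5 + 2 + 9 + 9 + 1) / 5 = 26/5 = 5.2
  x̄ = (5.2, 5.2),  deviation x̄ - mu_0 = (5.2, 5.2) - (3, 7) = (2.2, -1.8).

Step 2 — sample covariance matrix, S[i,j] = (1/(n-1)) · Σ_k (x_{k,i} - mean_i) · (x_{k,j} - mean_j), divisor n-1 = 4:
  S[A,A] = ((-1.2)·(-1.2) + (-3.2)·(-3.2) + (-2.2)·(-2.2) + (2.8)·(2.8) + (3.8)·(3.8)) / 4 = 38.8/4 = 9.7
  S[A,B] = ((-1.2)·(-0.2) + (-3.2)·(-3.2) + (-2.2)·(3.8) + (2.8)·(3.8) + (3.8)·(-4.2)) / 4 = -3.2/4 = -0.8
  S[B,B] = ((-0.2)·(-0.2) + (-3.2)·(-3.2) + (3.8)·(3.8) + (3.8)·(3.8) + (-4.2)·(-4.2)) / 4 = 56.8/4 = 14.2
  S = [[9.7, -0.8],
 [-0.8, 14.2]].

Step 3 — invert S. det(S) = 9.7·14.2 - (-0.8)² = 137.1.
  S^{-1} = (1/det) · [[d, -b], [-b, a]] = [[0.1036, 0.0058],
 [0.0058, 0.0708]].

Step 4 — quadratic form (x̄ - mu_0)^T · S^{-1} · (x̄ - mu_0):
  S^{-1} · (x̄ - mu_0) = (0.2174, -0.1145),
  (x̄ - mu_0)^T · [...] = (2.2)·(0.2174) + (-1.8)·(-0.1145) = 0.6843.

Step 5 — scale by n: T² = 5 · 0.6843 = 3.4216.

T² ≈ 3.4216


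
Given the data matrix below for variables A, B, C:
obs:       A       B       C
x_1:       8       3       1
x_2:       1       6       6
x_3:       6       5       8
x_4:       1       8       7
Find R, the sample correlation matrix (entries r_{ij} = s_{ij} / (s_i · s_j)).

Step 1 — column means:
  mean(A) = (8 + 1 + 6 + 1) / 4 = 16/4 = 4
  mean(B) = (3 + 6 + 5 + 8) / 4 = 22/4 = 5.5
  mean(C) = (1 + 6 + 8 + 7) / 4 = 22/4 = 5.5

Step 2 — sample variances and covariances s[i,j] = (1/(n-1)) · Σ_k (x_{k,i} - mean_i) · (x_{k,j} - mean_j), with n-1 = 3:
  s[A,A] = ((4)·(4) + (-3)·(-3) + (2)·(2) + (-3)·(-3)) / 3 = 38/3 = 12.6667
  s[A,B] = ((4)·(-2.5) + (-3)·(0.5) + (2)·(-0.5) + (-3)·(2.5)) / 3 = -20/3 = -6.6667
  s[A,C] = ((4)·(-4.5) + (-3)·(0.5) + (2)·(2.5) + (-3)·(1.5)) / 3 = -19/3 = -6.3333
  s[B,B] = ((-2.5)·(-2.5) + (0.5)·(0.5) + (-0.5)·(-0.5) + (2.5)·(2.5)) / 3 = 13/3 = 4.3333
  s[B,C] = ((-2.5)·(-4.5) + (0.5)·(0.5) + (-0.5)·(2.5) + (2.5)·(1.5)) / 3 = 14/3 = 4.6667
  s[C,C] = ((-4.5)·(-4.5) + (0.5)·(0.5) + (2.5)·(2.5) + (1.5)·(1.5)) / 3 = 29/3 = 9.6667
  Sample standard deviations s_i = √(s[i,i]):
  s(A) = √(12.6667) = 3.559
  s(B) = √(4.3333) = 2.0817
  s(C) = √(9.6667) = 3.1091

Step 3 — r_{ij} = s_{ij} / (s_i · s_j):
  r[A,A] = 1 (diagonal).
  r[A,B] = -6.6667 / (3.559 · 2.0817) = -6.6667 / 7.4087 = -0.8998
  r[A,C] = -6.3333 / (3.559 · 3.1091) = -6.3333 / 11.0655 = -0.5724
  r[B,B] = 1 (diagonal).
  r[B,C] = 4.6667 / (2.0817 · 3.1091) = 4.6667 / 6.4722 = 0.721
  r[C,C] = 1 (diagonal).

R is symmetric with unit diagonal. Assembling:

R = [[1, -0.8998, -0.5724],
 [-0.8998, 1, 0.721],
 [-0.5724, 0.721, 1]]


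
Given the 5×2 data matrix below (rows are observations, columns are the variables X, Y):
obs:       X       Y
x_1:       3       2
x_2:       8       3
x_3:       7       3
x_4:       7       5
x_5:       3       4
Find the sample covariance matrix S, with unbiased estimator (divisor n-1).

Step 1 — column means:
  mean(X) = (3 + 8 + 7 + 7 + 3) / 5 = 28/5 = 5.6
  mean(Y) = (2 + 3 + 3 + 5 + 4) / 5 = 17/5 = 3.4

Step 2 — sample covariance S[i,j] = (1/(n-1)) · Σ_k (x_{k,i} - mean_i) · (x_{k,j} - mean_j), with n-1 = 4.
  S[X,X] = ((-2.6)·(-2.6) + (2.4)·(2.4) + (1.4)·(1.4) + (1.4)·(1.4) + (-2.6)·(-2.6)) / 4 = 23.2/4 = 5.8
  S[X,Y] = ((-2.6)·(-1.4) + (2.4)·(-0.4) + (1.4)·(-0.4) + (1.4)·(1.6) + (-2.6)·(0.6)) / 4 = 2.8/4 = 0.7
  S[Y,Y] = ((-1.4)·(-1.4) + (-0.4)·(-0.4) + (-0.4)·(-0.4) + (1.6)·(1.6) + (0.6)·(0.6)) / 4 = 5.2/4 = 1.3

S is symmetric (S[j,i] = S[i,j]). Assembling:

S = [[5.8, 0.7],
 [0.7, 1.3]]


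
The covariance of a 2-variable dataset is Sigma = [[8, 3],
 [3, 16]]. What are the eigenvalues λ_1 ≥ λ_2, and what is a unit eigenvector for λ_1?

Step 1 — characteristic polynomial of 2×2 Sigma:
  det(Sigma - λI) = λ² - trace · λ + det = 0.
  trace = 8 + 16 = 24, det = 8·16 - (3)² = 119.
Step 2 — discriminant:
  Δ = trace² - 4·det = 576 - 476 = 100.
Step 3 — eigenvalues:
  λ = (trace ± √Δ)/2 = (24 ± 10)/2,
  λ_1 = 17,  λ_2 = 7.

Step 4 — unit eigenvector for λ_1: solve (Sigma - λ_1 I)v = 0. First row:
  (8 - 17)·v_x + (3)·v_y = 0, i.e. (-9)·v_x + (3)·v_y = 0,
  so v ∝ (b, λ_1 - a) = (3, 9) = u.
  ||u|| = √((3)² + (9)²) = √(90) ≈ 9.4868,
  v_1 = u/||u|| ≈ (0.3162, 0.9487) (||v_1|| = 1).

λ_1 = 17,  λ_2 = 7;  v_1 ≈ (0.3162, 0.9487)


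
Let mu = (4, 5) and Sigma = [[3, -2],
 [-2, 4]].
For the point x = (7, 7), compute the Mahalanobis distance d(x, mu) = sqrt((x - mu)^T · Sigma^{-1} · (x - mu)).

Step 1 — centre the observation: (x - mu) = (3, 2).

Step 2 — invert Sigma. det(Sigma) = 3·4 - (-2)² = 8.
  Sigma^{-1} = (1/det) · [[d, -b], [-b, a]] = [[0.5, 0.25],
 [0.25, 0.375]].

Step 3 — form the quadratic (x - mu)^T · Sigma^{-1} · (x - mu):
  Sigma^{-1} · (x - mu) = (2, 1.5).
  (x - mu)^T · [Sigma^{-1} · (x - mu)] = (3)·(2) + (2)·(1.5) = 9.

Step 4 — take square root: d = √(9) ≈ 3.

d(x, mu) = √(9) ≈ 3


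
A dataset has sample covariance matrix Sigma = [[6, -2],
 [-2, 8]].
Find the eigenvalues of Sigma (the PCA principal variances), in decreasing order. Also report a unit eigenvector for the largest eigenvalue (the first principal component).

Step 1 — characteristic polynomial of 2×2 Sigma:
  det(Sigma - λI) = λ² - trace · λ + det = 0.
  trace = 6 + 8 = 14, det = 6·8 - (-2)² = 44.
Step 2 — discriminant:
  Δ = trace² - 4·det = 196 - 176 = 20.
Step 3 — eigenvalues:
  λ = (trace ± √Δ)/2 = (14 ± 4.4721)/2,
  λ_1 = 9.2361,  λ_2 = 4.7639.

Step 4 — unit eigenvector for λ_1: solve (Sigma - λ_1 I)v = 0. First row:
  (6 - 9.2361)·v_x + (-2)·v_y = 0, i.e. (-3.2361)·v_x + (-2)·v_y = 0,
  so v ∝ (b, λ_1 - a) = (-2, 3.2361); multiply by -1 so the first entry is positive: u = (2, -3.2361).
  ||u|| = √((2)² + (-3.2361)²) = √(14.4721) ≈ 3.8042,
  v_1 = u/||u|| ≈ (0.5257, -0.8507) (||v_1|| = 1).

λ_1 = 9.2361,  λ_2 = 4.7639;  v_1 ≈ (0.5257, -0.8507)


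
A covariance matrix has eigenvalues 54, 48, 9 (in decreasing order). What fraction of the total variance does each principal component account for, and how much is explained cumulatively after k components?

Step 1 — total variance = trace(Sigma) = Σ λ_i = 54 + 48 + 9 = 111.

Step 2 — fraction explained by component i = λ_i / Σ λ:
  PC1: 54/111 = 0.4865
  PC2: 48/111 = 0.4324
  PC3: 9/111 = 0.0811

Step 3 — cumulative fraction after k components = (λ_1 + ... + λ_k) / Σ λ:
  k = 1: 54/111 = 0.4865
  k = 2: (54 + 48)/111 = 102/111 = 0.9189
  k = 3: (54 + 48 + 9)/111 = 111/111 = 1

Summary (fraction, with percent):

explained: PC1 0.4865 (48.65%), PC2 0.4324 (43.24%), PC3 0.0811 (8.11%);  cumulative: 0.4865, 0.9189, 1


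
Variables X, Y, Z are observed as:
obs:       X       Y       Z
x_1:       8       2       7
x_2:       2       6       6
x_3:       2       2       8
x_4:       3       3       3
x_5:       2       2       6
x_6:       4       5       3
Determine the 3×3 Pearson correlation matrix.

Step 1 — column means:
  mean(X) = (8 + 2 + 2 + 3 + 2 + 4) / 6 = 21/6 = 3.5
  mean(Y) = (2 + 6 + 2 + 3 + 2 + 5) / 6 = 20/6 = 3.3333
  mean(Z) = (7 + 6 + 8 + 3 + 6 + 3) / 6 = 33/6 = 5.5

Step 2 — sample variances and covariances s[i,j] = (1/(n-1)) · Σ_k (x_{k,i} - mean_i) · (x_{k,j} - mean_j), with n-1 = 5:
  s[X,X] = ((4.5)·(4.5) + (-1.5)·(-1.5) + (-1.5)·(-1.5) + (-0.5)·(-0.5) + (-1.5)·(-1.5) + (0.5)·(0.5)) / 5 = 27.5/5 = 5.5
  s[X,Y] = ((4.5)·(-1.3333) + (-1.5)·(2.6667) + (-1.5)·(-1.3333) + (-0.5)·(-0.3333) + (-1.5)·(-1.3333) + (0.5)·(1.6667)) / 5 = -5/5 = -1
  s[X,Z] = ((4.5)·(1.5) + (-1.5)·(0.5) + (-1.5)·(2.5) + (-0.5)·(-2.5) + (-1.5)·(0.5) + (0.5)·(-2.5)) / 5 = 1.5/5 = 0.3
  s[Y,Y] = ((-1.3333)·(-1.3333) + (2.6667)·(2.6667) + (-1.3333)·(-1.3333) + (-0.3333)·(-0.3333) + (-1.3333)·(-1.3333) + (1.6667)·(1.6667)) / 5 = 15.3333/5 = 3.0667
  s[Y,Z] = ((-1.3333)·(1.5) + (2.6667)·(0.5) + (-1.3333)·(2.5) + (-0.3333)·(-2.5) + (-1.3333)·(0.5) + (1.6667)·(-2.5)) / 5 = -8/5 = -1.6
  s[Z,Z] = ((1.5)·(1.5) + (0.5)·(0.5) + (2.5)·(2.5) + (-2.5)·(-2.5) + (0.5)·(0.5) + (-2.5)·(-2.5)) / 5 = 21.5/5 = 4.3
  Sample standard deviations s_i = √(s[i,i]):
  s(X) = √(5.5) = 2.3452
  s(Y) = √(3.0667) = 1.7512
  s(Z) = √(4.3) = 2.0736

Step 3 — r_{ij} = s_{ij} / (s_i · s_j):
  r[X,X] = 1 (diagonal).
  r[X,Y] = -1 / (2.3452 · 1.7512) = -1 / 4.1069 = -0.2435
  r[X,Z] = 0.3 / (2.3452 · 2.0736) = 0.3 / 4.8631 = 0.0617
  r[Y,Y] = 1 (diagonal).
  r[Y,Z] = -1.6 / (1.7512 · 2.0736) = -1.6 / 3.6313 = -0.4406
  r[Z,Z] = 1 (diagonal).

R is symmetric with unit diagonal. Assembling:

R = [[1, -0.2435, 0.0617],
 [-0.2435, 1, -0.4406],
 [0.0617, -0.4406, 1]]


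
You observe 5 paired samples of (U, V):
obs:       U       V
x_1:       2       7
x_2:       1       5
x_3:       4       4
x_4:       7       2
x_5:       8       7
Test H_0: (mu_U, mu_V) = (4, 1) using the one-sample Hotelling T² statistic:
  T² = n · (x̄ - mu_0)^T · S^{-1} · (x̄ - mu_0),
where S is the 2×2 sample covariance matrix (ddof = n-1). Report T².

Step 1 — sample mean vector:
  mean(U) = (2 + 1 + 4 + 7 + 8) / 5 = 22/5 = 4.4
  mean(V) = (7 + 5 + 4 + 2 + 7) / 5 = 25/5 = 5
  x̄ = (4.4, 5),  deviation x̄ - mu_0 = (4.4, 5) - (4, 1) = (0.4, 4).

Step 2 — sample covariance matrix, S[i,j] = (1/(n-1)) · Σ_k (x_{k,i} - mean_i) · (x_{k,j} - mean_j), divisor n-1 = 4:
  S[U,U] = ((-2.4)·(-2.4) + (-3.4)·(-3.4) + (-0.4)·(-0.4) + (2.6)·(2.6) + (3.6)·(3.6)) / 4 = 37.2/4 = 9.3
  S[U,V] = ((-2.4)·(2) + (-3.4)·(0) + (-0.4)·(-1) + (2.6)·(-3) + (3.6)·(2)) / 4 = -5/4 = -1.25
  S[V,V] = ((2)·(2) + (0)·(0) + (-1)·(-1) + (-3)·(-3) + (2)·(2)) / 4 = 18/4 = 4.5
  S = [[9.3, -1.25],
 [-1.25, 4.5]].

Step 3 — invert S. det(S) = 9.3·4.5 - (-1.25)² = 40.2875.
  S^{-1} = (1/det) · [[d, -b], [-b, a]] = [[0.1117, 0.031],
 [0.031, 0.2308]].

Step 4 — quadratic form (x̄ - mu_0)^T · S^{-1} · (x̄ - mu_0):
  S^{-1} · (x̄ - mu_0) = (0.1688, 0.9358),
  (x̄ - mu_0)^T · [...] = (0.4)·(0.1688) + (4)·(0.9358) = 3.8106.

Step 5 — scale by n: T² = 5 · 3.8106 = 19.0531.

T² ≈ 19.0531


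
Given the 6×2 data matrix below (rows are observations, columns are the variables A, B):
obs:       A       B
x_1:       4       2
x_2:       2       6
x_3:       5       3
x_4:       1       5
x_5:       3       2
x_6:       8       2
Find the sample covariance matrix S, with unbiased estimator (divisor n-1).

Step 1 — column means:
  mean(A) = (4 + 2 + 5 + 1 + 3 + 8) / 6 = 23/6 = 3.8333
  mean(B) = (2 + 6 + 3 + 5 + 2 + 2) / 6 = 20/6 = 3.3333

Step 2 — sample covariance S[i,j] = (1/(n-1)) · Σ_k (x_{k,i} - mean_i) · (x_{k,j} - mean_j), with n-1 = 5.
  S[A,A] = ((0.1667)·(0.1667) + (-1.8333)·(-1.8333) + (1.1667)·(1.1667) + (-2.8333)·(-2.8333) + (-0.8333)·(-0.8333) + (4.1667)·(4.1667)) / 5 = 30.8333/5 = 6.1667
  S[A,B] = ((0.1667)·(-1.3333) + (-1.8333)·(2.6667) + (1.1667)·(-0.3333) + (-2.8333)·(1.6667) + (-0.8333)·(-1.3333) + (4.1667)·(-1.3333)) / 5 = -14.6667/5 = -2.9333
  S[B,B] = ((-1.3333)·(-1.3333) + (2.6667)·(2.6667) + (-0.3333)·(-0.3333) + (1.6667)·(1.6667) + (-1.3333)·(-1.3333) + (-1.3333)·(-1.3333)) / 5 = 15.3333/5 = 3.0667

S is symmetric (S[j,i] = S[i,j]). Assembling:

S = [[6.1667, -2.9333],
 [-2.9333, 3.0667]]


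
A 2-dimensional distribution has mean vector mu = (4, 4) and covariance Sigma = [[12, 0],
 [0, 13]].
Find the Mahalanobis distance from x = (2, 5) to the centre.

Step 1 — centre the observation: (x - mu) = (-2, 1).

Step 2 — invert Sigma. det(Sigma) = 12·13 - (0)² = 156.
  Sigma^{-1} = (1/det) · [[d, -b], [-b, a]] = [[0.0833, 0],
 [0, 0.0769]].

Step 3 — form the quadratic (x - mu)^T · Sigma^{-1} · (x - mu):
  Sigma^{-1} · (x - mu) = (-0.1667, 0.0769).
  (x - mu)^T · [Sigma^{-1} · (x - mu)] = (-2)·(-0.1667) + (1)·(0.0769) = 0.4103.

Step 4 — take square root: d = √(0.4103) ≈ 0.6405.

d(x, mu) = √(0.4103) ≈ 0.6405


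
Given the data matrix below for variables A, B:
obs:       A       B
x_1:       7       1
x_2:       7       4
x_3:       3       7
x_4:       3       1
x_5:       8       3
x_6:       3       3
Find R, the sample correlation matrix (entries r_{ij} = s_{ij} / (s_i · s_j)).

Step 1 — column means:
  mean(A) = (7 + 7 + 3 + 3 + 8 + 3) / 6 = 31/6 = 5.1667
  mean(B) = (1 + 4 + 7 + 1 + 3 + 3) / 6 = 19/6 = 3.1667

Step 2 — sample variances and covariances s[i,j] = (1/(n-1)) · Σ_k (x_{k,i} - mean_i) · (x_{k,j} - mean_j), with n-1 = 5:
  s[A,A] = ((1.8333)·(1.8333) + (1.8333)·(1.8333) + (-2.1667)·(-2.1667) + (-2.1667)·(-2.1667) + (2.8333)·(2.8333) + (-2.1667)·(-2.1667)) / 5 = 28.8333/5 = 5.7667
  s[A,B] = ((1.8333)·(-2.1667) + (1.8333)·(0.8333) + (-2.1667)·(3.8333) + (-2.1667)·(-2.1667) + (2.8333)·(-0.1667) + (-2.1667)·(-0.1667)) / 5 = -6.1667/5 = -1.2333
  s[B,B] = ((-2.1667)·(-2.1667) + (0.8333)·(0.8333) + (3.8333)·(3.8333) + (-2.1667)·(-2.1667) + (-0.1667)·(-0.1667) + (-0.1667)·(-0.1667)) / 5 = 24.8333/5 = 4.9667
  Sample standard deviations s_i = √(s[i,i]):
  s(A) = √(5.7667) = 2.4014
  s(B) = √(4.9667) = 2.2286

Step 3 — r_{ij} = s_{ij} / (s_i · s_j):
  r[A,A] = 1 (diagonal).
  r[A,B] = -1.2333 / (2.4014 · 2.2286) = -1.2333 / 5.3517 = -0.2305
  r[B,B] = 1 (diagonal).

R is symmetric with unit diagonal. Assembling:

R = [[1, -0.2305],
 [-0.2305, 1]]


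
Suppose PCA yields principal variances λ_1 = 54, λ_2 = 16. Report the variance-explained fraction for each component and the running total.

Step 1 — total variance = trace(Sigma) = Σ λ_i = 54 + 16 = 70.

Step 2 — fraction explained by component i = λ_i / Σ λ:
  PC1: 54/70 = 0.7714
  PC2: 16/70 = 0.2286

Step 3 — cumulative fraction after k components = (λ_1 + ... + λ_k) / Σ λ:
  k = 1: 54/70 = 0.7714
  k = 2: (54 + 16)/70 = 70/70 = 1

Summary (fraction, with percent):

explained: PC1 0.7714 (77.14%), PC2 0.2286 (22.86%);  cumulative: 0.7714, 1


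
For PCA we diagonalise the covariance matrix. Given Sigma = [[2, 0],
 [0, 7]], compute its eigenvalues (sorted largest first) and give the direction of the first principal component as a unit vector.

Step 1 — characteristic polynomial of 2×2 Sigma:
  det(Sigma - λI) = λ² - trace · λ + det = 0.
  trace = 2 + 7 = 9, det = 2·7 - (0)² = 14.
Step 2 — discriminant:
  Δ = trace² - 4·det = 81 - 56 = 25.
Step 3 — eigenvalues:
  λ = (trace ± √Δ)/2 = (9 ± 5)/2,
  λ_1 = 7,  λ_2 = 2.

Step 4 — unit eigenvector for λ_1: Sigma is diagonal, so its eigenvectors are the coordinate axes. λ_1 = 7 is the diagonal entry on the second coordinate axis, hence
  v_1 = (0, 1) (||v_1|| = 1).

λ_1 = 7,  λ_2 = 2;  v_1 ≈ (0, 1)


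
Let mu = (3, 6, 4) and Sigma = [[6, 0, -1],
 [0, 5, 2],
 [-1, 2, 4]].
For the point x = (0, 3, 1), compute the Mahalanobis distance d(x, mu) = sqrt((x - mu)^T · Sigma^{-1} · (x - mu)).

Step 1 — centre the observation: (x - mu) = (-3, -3, -3).

Step 2 — invert Sigma (cofactor / det for 3×3, or solve directly):
  Sigma^{-1} = [[0.1758, -0.022, 0.0549],
 [-0.022, 0.2527, -0.1319],
 [0.0549, -0.1319, 0.3297]].

Step 3 — form the quadratic (x - mu)^T · Sigma^{-1} · (x - mu):
  Sigma^{-1} · (x - mu) = (-0.6264, -0.2967, -0.7582).
  (x - mu)^T · [Sigma^{-1} · (x - mu)] = (-3)·(-0.6264) + (-3)·(-0.2967) + (-3)·(-0.7582) = 5.044.

Step 4 — take square root: d = √(5.044) ≈ 2.2459.

d(x, mu) = √(5.044) ≈ 2.2459


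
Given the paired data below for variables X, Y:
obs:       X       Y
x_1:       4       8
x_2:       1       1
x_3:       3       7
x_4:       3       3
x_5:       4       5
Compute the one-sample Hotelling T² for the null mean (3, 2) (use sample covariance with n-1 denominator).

Step 1 — sample mean vector:
  mean(X) = (4 + 1 + 3 + 3 + 4) / 5 = 15/5 = 3
  mean(Y) = (8 + 1 + 7 + 3 + 5) / 5 = 24/5 = 4.8
  x̄ = (3, 4.8),  deviation x̄ - mu_0 = (3, 4.8) - (3, 2) = (0, 2.8).

Step 2 — sample covariance matrix, S[i,j] = (1/(n-1)) · Σ_k (x_{k,i} - mean_i) · (x_{k,j} - mean_j), divisor n-1 = 4:
  S[X,X] = ((1)·(1) + (-2)·(-2) + (0)·(0) + (0)·(0) + (1)·(1)) / 4 = 6/4 = 1.5
  S[X,Y] = ((1)·(3.2) + (-2)·(-3.8) + (0)·(2.2) + (0)·(-1.8) + (1)·(0.2)) / 4 = 11/4 = 2.75
  S[Y,Y] = ((3.2)·(3.2) + (-3.8)·(-3.8) + (2.2)·(2.2) + (-1.8)·(-1.8) + (0.2)·(0.2)) / 4 = 32.8/4 = 8.2
  S = [[1.5, 2.75],
 [2.75, 8.2]].

Step 3 — invert S. det(S) = 1.5·8.2 - (2.75)² = 4.7375.
  S^{-1} = (1/det) · [[d, -b], [-b, a]] = [[1.7309, -0.5805],
 [-0.5805, 0.3166]].

Step 4 — quadratic form (x̄ - mu_0)^T · S^{-1} · (x̄ - mu_0):
  S^{-1} · (x̄ - mu_0) = (-1.6253, 0.8865),
  (x̄ - mu_0)^T · [...] = (0)·(-1.6253) + (2.8)·(0.8865) = 2.4823.

Step 5 — scale by n: T² = 5 · 2.4823 = 12.4116.

T² ≈ 12.4116


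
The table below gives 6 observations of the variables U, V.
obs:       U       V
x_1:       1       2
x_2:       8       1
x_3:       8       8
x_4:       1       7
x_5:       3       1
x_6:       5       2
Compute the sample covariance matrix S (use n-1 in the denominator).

Step 1 — column means:
  mean(U) = (1 + 8 + 8 + 1 + 3 + 5) / 6 = 26/6 = 4.3333
  mean(V) = (2 + 1 + 8 + 7 + 1 + 2) / 6 = 21/6 = 3.5

Step 2 — sample covariance S[i,j] = (1/(n-1)) · Σ_k (x_{k,i} - mean_i) · (x_{k,j} - mean_j), with n-1 = 5.
  S[U,U] = ((-3.3333)·(-3.3333) + (3.6667)·(3.6667) + (3.6667)·(3.6667) + (-3.3333)·(-3.3333) + (-1.3333)·(-1.3333) + (0.6667)·(0.6667)) / 5 = 51.3333/5 = 10.2667
  S[U,V] = ((-3.3333)·(-1.5) + (3.6667)·(-2.5) + (3.6667)·(4.5) + (-3.3333)·(3.5) + (-1.3333)·(-2.5) + (0.6667)·(-1.5)) / 5 = 3/5 = 0.6
  S[V,V] = ((-1.5)·(-1.5) + (-2.5)·(-2.5) + (4.5)·(4.5) + (3.5)·(3.5) + (-2.5)·(-2.5) + (-1.5)·(-1.5)) / 5 = 49.5/5 = 9.9

S is symmetric (S[j,i] = S[i,j]). Assembling:

S = [[10.2667, 0.6],
 [0.6, 9.9]]


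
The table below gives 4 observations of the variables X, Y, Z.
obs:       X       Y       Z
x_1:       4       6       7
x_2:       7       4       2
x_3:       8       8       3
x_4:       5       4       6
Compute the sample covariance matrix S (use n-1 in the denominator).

Step 1 — column means:
  mean(X) = (4 + 7 + 8 + 5) / 4 = 24/4 = 6
  mean(Y) = (6 + 4 + 8 + 4) / 4 = 22/4 = 5.5
  mean(Z) = (7 + 2 + 3 + 6) / 4 = 18/4 = 4.5

Step 2 — sample covariance S[i,j] = (1/(n-1)) · Σ_k (x_{k,i} - mean_i) · (x_{k,j} - mean_j), with n-1 = 3.
  S[X,X] = ((-2)·(-2) + (1)·(1) + (2)·(2) + (-1)·(-1)) / 3 = 10/3 = 3.3333
  S[X,Y] = ((-2)·(0.5) + (1)·(-1.5) + (2)·(2.5) + (-1)·(-1.5)) / 3 = 4/3 = 1.3333
  S[X,Z] = ((-2)·(2.5) + (1)·(-2.5) + (2)·(-1.5) + (-1)·(1.5)) / 3 = -12/3 = -4
  S[Y,Y] = ((0.5)·(0.5) + (-1.5)·(-1.5) + (2.5)·(2.5) + (-1.5)·(-1.5)) / 3 = 11/3 = 3.6667
  S[Y,Z] = ((0.5)·(2.5) + (-1.5)·(-2.5) + (2.5)·(-1.5) + (-1.5)·(1.5)) / 3 = -1/3 = -0.3333
  S[Z,Z] = ((2.5)·(2.5) + (-2.5)·(-2.5) + (-1.5)·(-1.5) + (1.5)·(1.5)) / 3 = 17/3 = 5.6667

S is symmetric (S[j,i] = S[i,j]). Assembling:

S = [[3.3333, 1.3333, -4],
 [1.3333, 3.6667, -0.3333],
 [-4, -0.3333, 5.6667]]
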